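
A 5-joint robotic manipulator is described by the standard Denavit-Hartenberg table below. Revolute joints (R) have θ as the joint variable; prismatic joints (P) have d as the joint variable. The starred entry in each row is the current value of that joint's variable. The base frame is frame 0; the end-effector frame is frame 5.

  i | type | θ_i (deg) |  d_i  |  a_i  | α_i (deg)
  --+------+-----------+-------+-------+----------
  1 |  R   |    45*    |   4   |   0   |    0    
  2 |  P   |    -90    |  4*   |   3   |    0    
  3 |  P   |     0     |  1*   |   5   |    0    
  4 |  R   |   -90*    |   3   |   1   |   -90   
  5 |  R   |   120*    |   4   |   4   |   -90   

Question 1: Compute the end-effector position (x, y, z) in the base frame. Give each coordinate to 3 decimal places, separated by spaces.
9.192 -7.778 8.536

after link 1: o_1 = (0.0000, 0.0000, 4.0000)
after link 2: o_2 = (2.1213, -2.1213, 8.0000)
after link 3: o_3 = (5.6569, -5.6569, 9.0000)
after link 4: o_4 = (4.9497, -6.3640, 12.0000)
after link 5: o_5 = (9.1924, -7.7782, 8.5359)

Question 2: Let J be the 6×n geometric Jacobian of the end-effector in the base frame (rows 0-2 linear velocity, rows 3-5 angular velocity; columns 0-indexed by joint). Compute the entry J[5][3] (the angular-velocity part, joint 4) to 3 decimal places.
axis z_3 = (0.0000,0.0000,1.0000); lever o_n−o_3 = (3.5355,-2.1213,-0.4641)
cross product → J_v[:, 3] = (2.1213,3.5355,-0.0000)
J_ω[:, 3] = z_3
entry J[5][3] = 1.0000

1.000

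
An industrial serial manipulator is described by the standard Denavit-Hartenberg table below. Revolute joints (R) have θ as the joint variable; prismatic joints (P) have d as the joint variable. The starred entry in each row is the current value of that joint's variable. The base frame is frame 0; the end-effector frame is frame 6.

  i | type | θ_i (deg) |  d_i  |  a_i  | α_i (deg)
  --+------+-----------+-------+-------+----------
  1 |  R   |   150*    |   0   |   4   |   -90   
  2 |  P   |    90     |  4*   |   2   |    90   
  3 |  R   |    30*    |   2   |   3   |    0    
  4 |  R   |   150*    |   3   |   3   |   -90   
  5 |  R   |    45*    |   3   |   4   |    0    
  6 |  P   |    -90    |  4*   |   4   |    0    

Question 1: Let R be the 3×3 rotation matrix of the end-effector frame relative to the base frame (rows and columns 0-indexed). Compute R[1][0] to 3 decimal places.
0.354

End-effector x-axis (col 0 of R) = (-0.6124,0.3536,0.7071)
R[1][0] = 0.3536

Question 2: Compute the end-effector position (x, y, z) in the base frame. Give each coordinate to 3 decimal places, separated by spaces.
after link 1: o_1 = (-3.4641, 2.0000, 0.0000)
after link 2: o_2 = (-5.4641, -1.4641, -2.0000)
after link 3: o_3 = (-7.9462, -1.7631, -4.5981)
after link 4: o_4 = (-10.5442, -0.2631, -1.5981)
after link 5: o_5 = (-6.5947, 0.9207, 1.2304)
after link 6: o_6 = (-7.0442, 5.7990, 4.0588)

-7.044 5.799 4.059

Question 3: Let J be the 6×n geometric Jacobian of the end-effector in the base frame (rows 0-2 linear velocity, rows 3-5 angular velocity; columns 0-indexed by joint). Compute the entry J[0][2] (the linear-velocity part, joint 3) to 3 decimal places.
axis z_2 = (-0.8660,0.5000,0.0000); lever o_n−o_2 = (-1.5801,7.2631,6.0588)
cross product → J_v[:, 2] = (3.0294,5.2471,-5.5000)
J_ω[:, 2] = z_2
entry J[0][2] = 3.0294

3.029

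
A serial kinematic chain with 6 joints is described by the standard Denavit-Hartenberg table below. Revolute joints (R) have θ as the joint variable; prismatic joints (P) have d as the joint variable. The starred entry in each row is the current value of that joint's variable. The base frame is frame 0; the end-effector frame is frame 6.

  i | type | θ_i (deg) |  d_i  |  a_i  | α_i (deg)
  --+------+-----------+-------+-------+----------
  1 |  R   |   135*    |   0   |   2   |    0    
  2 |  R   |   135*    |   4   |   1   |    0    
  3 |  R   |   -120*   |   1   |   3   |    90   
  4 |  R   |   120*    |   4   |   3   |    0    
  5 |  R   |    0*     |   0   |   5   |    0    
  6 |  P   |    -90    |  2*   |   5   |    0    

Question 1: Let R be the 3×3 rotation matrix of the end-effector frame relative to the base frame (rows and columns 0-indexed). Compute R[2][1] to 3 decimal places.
End-effector y-axis (col 1 of R) = (0.4330,-0.2500,0.8660)
R[2][1] = 0.8660

0.866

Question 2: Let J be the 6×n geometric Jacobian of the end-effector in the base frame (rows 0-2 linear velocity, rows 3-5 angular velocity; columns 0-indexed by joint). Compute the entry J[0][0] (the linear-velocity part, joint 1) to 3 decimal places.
-7.275

axis z_0 = ẑ; lever o_n−o_0 = (-1.2982,7.2754,14.4282)
cross product → J_v[:, 0] = (-7.2754,-1.2982,0.0000)
J_ω[:, 0] = z_0
entry J[0][0] = -7.2754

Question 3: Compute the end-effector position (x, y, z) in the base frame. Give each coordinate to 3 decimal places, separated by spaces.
after link 1: o_1 = (-1.4142, 1.4142, 0.0000)
after link 2: o_2 = (-1.4142, 0.4142, 4.0000)
after link 3: o_3 = (-4.0123, 1.9142, 5.0000)
after link 4: o_4 = (-0.7133, 4.6283, 7.5981)
after link 5: o_5 = (1.4518, 3.3783, 11.9282)
after link 6: o_6 = (-1.2982, 7.2754, 14.4282)

-1.298 7.275 14.428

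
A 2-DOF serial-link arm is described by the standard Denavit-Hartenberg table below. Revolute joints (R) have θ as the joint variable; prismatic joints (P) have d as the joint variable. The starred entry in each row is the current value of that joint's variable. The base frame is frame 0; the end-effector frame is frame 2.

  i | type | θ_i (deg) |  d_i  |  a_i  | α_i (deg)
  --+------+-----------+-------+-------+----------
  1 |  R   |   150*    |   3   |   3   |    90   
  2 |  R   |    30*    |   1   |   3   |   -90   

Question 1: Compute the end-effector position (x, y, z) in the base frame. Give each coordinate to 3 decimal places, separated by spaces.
after link 1: o_1 = (-2.5981, 1.5000, 3.0000)
after link 2: o_2 = (-4.3481, 3.6651, 4.5000)

-4.348 3.665 4.500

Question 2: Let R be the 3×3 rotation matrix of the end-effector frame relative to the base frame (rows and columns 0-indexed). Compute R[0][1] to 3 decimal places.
-0.500

End-effector y-axis (col 1 of R) = (-0.5000,-0.8660,-0.0000)
R[0][1] = -0.5000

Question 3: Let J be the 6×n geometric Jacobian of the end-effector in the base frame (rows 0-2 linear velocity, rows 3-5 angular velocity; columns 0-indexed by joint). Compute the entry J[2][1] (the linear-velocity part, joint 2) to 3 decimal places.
axis z_1 = (0.5000,0.8660,0.0000); lever o_n−o_1 = (-1.7500,2.1651,1.5000)
cross product → J_v[:, 1] = (1.2990,-0.7500,2.5981)
J_ω[:, 1] = z_1
entry J[2][1] = 2.5981

2.598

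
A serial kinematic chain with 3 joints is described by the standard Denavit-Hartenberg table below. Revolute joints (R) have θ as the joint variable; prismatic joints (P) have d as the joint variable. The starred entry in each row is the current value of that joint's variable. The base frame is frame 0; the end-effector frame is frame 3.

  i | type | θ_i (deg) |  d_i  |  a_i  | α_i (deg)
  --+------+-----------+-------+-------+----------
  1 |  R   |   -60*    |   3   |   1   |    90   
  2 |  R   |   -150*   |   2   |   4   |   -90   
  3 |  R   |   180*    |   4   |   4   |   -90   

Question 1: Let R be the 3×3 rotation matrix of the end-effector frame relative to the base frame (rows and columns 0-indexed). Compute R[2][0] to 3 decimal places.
End-effector x-axis (col 0 of R) = (0.4330,-0.7500,0.5000)
R[2][0] = 0.5000

0.500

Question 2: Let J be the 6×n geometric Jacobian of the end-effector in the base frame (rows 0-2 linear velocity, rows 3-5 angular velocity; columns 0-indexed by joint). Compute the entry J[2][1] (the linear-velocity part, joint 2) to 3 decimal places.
axis z_1 = (-0.8660,-0.5000,0.0000); lever o_n−o_1 = (-0.7321,-2.7321,-3.4641)
cross product → J_v[:, 1] = (1.7321,-3.0000,2.0000)
J_ω[:, 1] = z_1
entry J[2][1] = 2.0000

2.000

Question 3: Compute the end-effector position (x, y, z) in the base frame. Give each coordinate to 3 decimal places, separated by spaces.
after link 1: o_1 = (0.5000, -0.8660, 3.0000)
after link 2: o_2 = (-2.9641, 1.1340, 1.0000)
after link 3: o_3 = (-0.2321, -3.5981, -0.4641)

-0.232 -3.598 -0.464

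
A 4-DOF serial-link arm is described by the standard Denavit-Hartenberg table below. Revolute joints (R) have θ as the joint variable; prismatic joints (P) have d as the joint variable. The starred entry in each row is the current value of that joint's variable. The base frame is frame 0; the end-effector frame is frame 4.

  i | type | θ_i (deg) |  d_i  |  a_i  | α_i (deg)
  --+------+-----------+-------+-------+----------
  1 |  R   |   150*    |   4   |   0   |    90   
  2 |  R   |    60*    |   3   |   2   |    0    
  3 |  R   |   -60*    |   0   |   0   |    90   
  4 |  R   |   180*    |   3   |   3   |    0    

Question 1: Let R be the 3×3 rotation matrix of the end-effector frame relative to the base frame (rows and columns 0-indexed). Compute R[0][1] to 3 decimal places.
-0.500

End-effector y-axis (col 1 of R) = (-0.5000,-0.8660,-0.0000)
R[0][1] = -0.5000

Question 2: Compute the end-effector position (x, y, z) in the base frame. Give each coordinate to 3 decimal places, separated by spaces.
3.232 1.598 2.732

after link 1: o_1 = (0.0000, 0.0000, 4.0000)
after link 2: o_2 = (0.6340, 3.0981, 5.7321)
after link 3: o_3 = (0.6340, 3.0981, 5.7321)
after link 4: o_4 = (3.2321, 1.5981, 2.7321)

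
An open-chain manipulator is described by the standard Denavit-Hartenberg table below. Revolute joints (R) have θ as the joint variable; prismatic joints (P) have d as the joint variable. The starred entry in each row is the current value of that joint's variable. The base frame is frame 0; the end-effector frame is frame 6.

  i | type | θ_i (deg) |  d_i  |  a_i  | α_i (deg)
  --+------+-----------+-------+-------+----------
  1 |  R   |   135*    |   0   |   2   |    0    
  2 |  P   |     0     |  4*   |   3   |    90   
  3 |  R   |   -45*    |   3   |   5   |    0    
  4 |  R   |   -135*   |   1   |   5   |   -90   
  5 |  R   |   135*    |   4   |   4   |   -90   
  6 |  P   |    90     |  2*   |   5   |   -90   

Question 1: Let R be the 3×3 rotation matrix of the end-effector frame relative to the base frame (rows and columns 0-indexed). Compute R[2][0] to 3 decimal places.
End-effector x-axis (col 0 of R) = (-0.0000,-0.0000,1.0000)
R[2][0] = 1.0000

1.000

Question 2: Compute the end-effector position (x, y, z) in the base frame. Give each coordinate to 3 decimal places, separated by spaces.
after link 1: o_1 = (-1.4142, 1.4142, 0.0000)
after link 2: o_2 = (-3.5355, 3.5355, 4.0000)
after link 3: o_3 = (-3.9142, 8.1569, 0.4645)
after link 4: o_4 = (0.3284, 5.3284, 0.4645)
after link 5: o_5 = (-3.6716, 5.3284, -3.5355)
after link 6: o_6 = (-3.6716, 7.3284, 1.4645)

-3.672 7.328 1.464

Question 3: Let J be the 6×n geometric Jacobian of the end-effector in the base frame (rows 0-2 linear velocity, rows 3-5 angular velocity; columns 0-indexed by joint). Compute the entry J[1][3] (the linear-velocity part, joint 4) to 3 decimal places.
-0.707

axis z_3 = (0.7071,0.7071,0.0000); lever o_n−o_3 = (0.2426,-0.8284,1.0000)
cross product → J_v[:, 3] = (0.7071,-0.7071,-0.7574)
J_ω[:, 3] = z_3
entry J[1][3] = -0.7071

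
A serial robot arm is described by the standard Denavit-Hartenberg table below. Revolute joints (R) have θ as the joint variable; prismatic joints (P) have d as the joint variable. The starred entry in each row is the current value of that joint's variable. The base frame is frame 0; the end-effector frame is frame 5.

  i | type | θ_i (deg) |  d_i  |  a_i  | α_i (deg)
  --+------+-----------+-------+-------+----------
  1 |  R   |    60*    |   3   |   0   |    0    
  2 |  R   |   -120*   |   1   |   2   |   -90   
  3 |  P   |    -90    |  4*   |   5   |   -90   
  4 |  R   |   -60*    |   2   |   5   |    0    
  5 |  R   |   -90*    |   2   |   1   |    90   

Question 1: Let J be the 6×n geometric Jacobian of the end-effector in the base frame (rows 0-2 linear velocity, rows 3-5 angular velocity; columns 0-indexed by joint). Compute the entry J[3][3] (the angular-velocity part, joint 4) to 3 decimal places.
axis z_3 = (0.5000,-0.8660,-0.0000); lever o_n−o_3 = (6.1830,-1.0490,1.6340)
cross product → J_v[:, 3] = (-1.4151,-0.8170,4.8301)
J_ω[:, 3] = z_3
entry J[3][3] = 0.5000

0.500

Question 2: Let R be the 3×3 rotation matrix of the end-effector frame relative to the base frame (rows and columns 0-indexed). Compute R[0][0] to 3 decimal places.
End-effector x-axis (col 0 of R) = (0.4330,0.2500,-0.8660)
R[0][0] = 0.4330

0.433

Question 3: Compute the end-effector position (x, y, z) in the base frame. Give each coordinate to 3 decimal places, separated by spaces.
10.647 -0.781 10.634

after link 1: o_1 = (0.0000, 0.0000, 3.0000)
after link 2: o_2 = (1.0000, -1.7321, 4.0000)
after link 3: o_3 = (4.4641, 0.2679, 9.0000)
after link 4: o_4 = (9.2141, 0.7010, 11.5000)
after link 5: o_5 = (10.6471, -0.7811, 10.6340)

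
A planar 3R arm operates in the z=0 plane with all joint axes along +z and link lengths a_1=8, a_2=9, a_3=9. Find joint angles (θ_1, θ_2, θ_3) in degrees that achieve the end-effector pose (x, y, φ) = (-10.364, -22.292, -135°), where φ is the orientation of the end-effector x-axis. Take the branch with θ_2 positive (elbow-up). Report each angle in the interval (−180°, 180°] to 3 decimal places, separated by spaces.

-120.002 30.004 -45.002

wrist centre = target − a_3·(cos φ, sin φ) = (-4.0000, -15.9280)
cos θ_2 = (269.7027−8²−9²)/(2·8·9) = 0.8660; θ_2 = 30.0039° (elbow-up)
β = atan2(-15.9280,-4.0000) = -104.0973°; ψ = atan2(4.5005,15.7939) = 15.9051°
θ_1 = β − ψ = -120.0024°
θ_3 = φ − θ_1 − θ_2 = -45.0016° (wrapped to (-180°,180°])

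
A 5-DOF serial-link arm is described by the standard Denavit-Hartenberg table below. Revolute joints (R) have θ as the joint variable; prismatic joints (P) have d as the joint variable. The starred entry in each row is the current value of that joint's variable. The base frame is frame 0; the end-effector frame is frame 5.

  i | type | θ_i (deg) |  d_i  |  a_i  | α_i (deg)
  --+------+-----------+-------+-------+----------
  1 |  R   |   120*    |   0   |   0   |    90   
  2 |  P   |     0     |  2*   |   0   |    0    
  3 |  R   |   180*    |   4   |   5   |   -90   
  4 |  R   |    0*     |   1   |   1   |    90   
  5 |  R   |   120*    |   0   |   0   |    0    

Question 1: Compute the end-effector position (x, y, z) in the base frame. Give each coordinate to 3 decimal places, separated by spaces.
after link 1: o_1 = (0.0000, 0.0000, 0.0000)
after link 2: o_2 = (1.7321, 1.0000, 0.0000)
after link 3: o_3 = (7.6962, -1.3301, 0.0000)
after link 4: o_4 = (8.1962, -2.1962, -1.0000)
after link 5: o_5 = (8.1962, -2.1962, -1.0000)

8.196 -2.196 -1.000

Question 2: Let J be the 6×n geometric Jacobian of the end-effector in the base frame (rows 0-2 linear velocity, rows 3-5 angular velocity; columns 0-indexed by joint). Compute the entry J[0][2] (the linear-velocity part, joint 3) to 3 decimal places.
axis z_2 = (0.8660,0.5000,0.0000); lever o_n−o_2 = (6.4641,-3.1962,-1.0000)
cross product → J_v[:, 2] = (-0.5000,0.8660,-6.0000)
J_ω[:, 2] = z_2
entry J[0][2] = -0.5000

-0.500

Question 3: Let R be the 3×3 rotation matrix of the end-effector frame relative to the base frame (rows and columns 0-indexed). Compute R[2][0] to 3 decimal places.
End-effector x-axis (col 0 of R) = (-0.2500,0.4330,-0.8660)
R[2][0] = -0.8660

-0.866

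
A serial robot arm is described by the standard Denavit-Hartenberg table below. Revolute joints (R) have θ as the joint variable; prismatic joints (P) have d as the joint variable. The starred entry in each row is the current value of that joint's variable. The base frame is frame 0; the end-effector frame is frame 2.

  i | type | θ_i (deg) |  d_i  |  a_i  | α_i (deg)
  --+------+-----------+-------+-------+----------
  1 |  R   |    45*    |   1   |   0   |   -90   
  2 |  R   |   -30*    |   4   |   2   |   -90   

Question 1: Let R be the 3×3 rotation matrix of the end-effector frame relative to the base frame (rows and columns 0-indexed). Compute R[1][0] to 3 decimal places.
End-effector x-axis (col 0 of R) = (0.6124,0.6124,0.5000)
R[1][0] = 0.6124

0.612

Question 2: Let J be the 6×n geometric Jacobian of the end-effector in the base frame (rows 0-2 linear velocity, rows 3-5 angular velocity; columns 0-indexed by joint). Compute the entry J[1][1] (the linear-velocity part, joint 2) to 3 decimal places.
axis z_1 = (-0.7071,0.7071,0.0000); lever o_n−o_1 = (-1.6037,4.0532,1.0000)
cross product → J_v[:, 1] = (0.7071,0.7071,-1.7321)
J_ω[:, 1] = z_1
entry J[1][1] = 0.7071

0.707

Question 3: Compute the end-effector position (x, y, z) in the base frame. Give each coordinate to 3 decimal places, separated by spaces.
-1.604 4.053 2.000

after link 1: o_1 = (0.0000, 0.0000, 1.0000)
after link 2: o_2 = (-1.6037, 4.0532, 2.0000)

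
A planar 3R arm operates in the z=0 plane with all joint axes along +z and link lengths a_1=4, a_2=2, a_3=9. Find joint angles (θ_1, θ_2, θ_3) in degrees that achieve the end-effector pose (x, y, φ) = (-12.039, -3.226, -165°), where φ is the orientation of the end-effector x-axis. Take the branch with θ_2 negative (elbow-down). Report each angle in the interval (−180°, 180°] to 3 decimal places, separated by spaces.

-134.997 -120.011 90.008

wrist centre = target − a_3·(cos φ, sin φ) = (-3.3457, -0.8966)
cos θ_2 = (11.9974−4²−2²)/(2·4·2) = -0.5002; θ_2 = -120.0106° (elbow-down)
β = atan2(-0.8966,-3.3457) = -164.9974°; ψ = atan2(-1.7319,2.9997) = -30.0000°
θ_1 = β − ψ = -134.9974°
θ_3 = φ − θ_1 − θ_2 = 90.0081° (wrapped to (-180°,180°])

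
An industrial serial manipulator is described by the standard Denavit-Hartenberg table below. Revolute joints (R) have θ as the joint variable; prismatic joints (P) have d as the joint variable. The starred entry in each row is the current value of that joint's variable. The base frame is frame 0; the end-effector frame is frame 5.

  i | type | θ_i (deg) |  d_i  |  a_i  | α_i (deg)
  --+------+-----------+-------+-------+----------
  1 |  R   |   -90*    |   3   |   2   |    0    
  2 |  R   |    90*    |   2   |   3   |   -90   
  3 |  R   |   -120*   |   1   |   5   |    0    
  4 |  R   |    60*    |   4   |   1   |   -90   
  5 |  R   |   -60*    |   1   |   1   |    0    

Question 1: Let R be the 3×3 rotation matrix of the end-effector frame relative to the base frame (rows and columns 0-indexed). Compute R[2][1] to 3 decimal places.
End-effector y-axis (col 1 of R) = (0.4330,-0.5000,0.7500)
R[2][1] = 0.7500

0.750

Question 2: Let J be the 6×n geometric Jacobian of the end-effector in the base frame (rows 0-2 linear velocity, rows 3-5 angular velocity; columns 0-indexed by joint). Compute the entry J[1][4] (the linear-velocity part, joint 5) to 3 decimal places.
axis z_4 = (0.8660,0.0000,-0.5000); lever o_n−o_4 = (1.1160,0.8660,-0.0670)
cross product → J_v[:, 4] = (0.4330,-0.5000,0.7500)
J_ω[:, 4] = z_4
entry J[1][4] = -0.5000

-0.500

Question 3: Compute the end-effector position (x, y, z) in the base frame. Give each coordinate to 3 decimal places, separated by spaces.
after link 1: o_1 = (0.0000, -2.0000, 3.0000)
after link 2: o_2 = (3.0000, -2.0000, 5.0000)
after link 3: o_3 = (0.5000, -1.0000, 9.3301)
after link 4: o_4 = (1.0000, 3.0000, 10.1962)
after link 5: o_5 = (2.1160, 3.8660, 10.1292)

2.116 3.866 10.129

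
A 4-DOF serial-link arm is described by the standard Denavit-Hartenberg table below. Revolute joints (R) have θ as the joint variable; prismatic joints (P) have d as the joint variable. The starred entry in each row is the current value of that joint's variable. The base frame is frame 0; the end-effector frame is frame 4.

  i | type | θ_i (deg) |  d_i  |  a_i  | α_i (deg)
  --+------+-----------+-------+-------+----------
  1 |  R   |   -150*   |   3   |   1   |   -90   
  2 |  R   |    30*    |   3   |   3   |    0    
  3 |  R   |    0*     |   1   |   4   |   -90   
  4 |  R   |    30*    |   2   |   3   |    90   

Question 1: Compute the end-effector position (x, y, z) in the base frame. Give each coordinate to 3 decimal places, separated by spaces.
after link 1: o_1 = (-0.8660, -0.5000, 3.0000)
after link 2: o_2 = (-1.6160, -4.3971, 1.5000)
after link 3: o_3 = (-4.1160, -6.9952, -0.5000)
after link 4: o_4 = (-5.9486, -6.3212, -3.5311)

-5.949 -6.321 -3.531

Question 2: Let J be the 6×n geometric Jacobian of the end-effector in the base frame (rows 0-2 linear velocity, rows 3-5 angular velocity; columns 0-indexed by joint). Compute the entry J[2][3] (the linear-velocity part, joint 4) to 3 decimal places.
0.750

axis z_3 = (0.4330,0.2500,-0.8660); lever o_n−o_3 = (-1.8325,0.6740,-3.0311)
cross product → J_v[:, 3] = (-0.1740,2.8995,0.7500)
J_ω[:, 3] = z_3
entry J[2][3] = 0.7500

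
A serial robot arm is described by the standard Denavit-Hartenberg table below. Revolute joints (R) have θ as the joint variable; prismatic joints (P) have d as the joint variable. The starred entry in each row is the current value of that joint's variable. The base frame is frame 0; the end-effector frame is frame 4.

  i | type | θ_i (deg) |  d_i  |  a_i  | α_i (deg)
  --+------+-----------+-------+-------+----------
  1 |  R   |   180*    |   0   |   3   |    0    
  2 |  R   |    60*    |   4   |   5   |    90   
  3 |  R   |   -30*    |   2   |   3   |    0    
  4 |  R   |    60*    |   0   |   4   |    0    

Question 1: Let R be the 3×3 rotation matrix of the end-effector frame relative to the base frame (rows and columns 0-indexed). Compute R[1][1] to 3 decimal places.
End-effector y-axis (col 1 of R) = (0.2500,0.4330,0.8660)
R[1][1] = 0.4330

0.433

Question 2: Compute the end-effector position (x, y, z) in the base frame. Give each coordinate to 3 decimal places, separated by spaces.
after link 1: o_1 = (-3.0000, 0.0000, 0.0000)
after link 2: o_2 = (-5.5000, -4.3301, 4.0000)
after link 3: o_3 = (-8.5311, -5.5801, 2.5000)
after link 4: o_4 = (-10.2631, -8.5801, 4.5000)

-10.263 -8.580 4.500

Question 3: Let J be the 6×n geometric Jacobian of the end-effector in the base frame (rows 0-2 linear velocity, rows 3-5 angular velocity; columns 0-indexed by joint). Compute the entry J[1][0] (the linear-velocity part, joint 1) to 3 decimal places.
axis z_0 = ẑ; lever o_n−o_0 = (-10.2631,-8.5801,4.5000)
cross product → J_v[:, 0] = (8.5801,-10.2631,0.0000)
J_ω[:, 0] = z_0
entry J[1][0] = -10.2631

-10.263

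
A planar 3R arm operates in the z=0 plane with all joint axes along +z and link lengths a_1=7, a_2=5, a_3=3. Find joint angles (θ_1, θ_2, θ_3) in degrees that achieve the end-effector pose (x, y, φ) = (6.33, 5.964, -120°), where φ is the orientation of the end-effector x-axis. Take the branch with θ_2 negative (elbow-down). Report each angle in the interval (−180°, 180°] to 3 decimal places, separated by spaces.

wrist centre = target − a_3·(cos φ, sin φ) = (7.8300, 8.5621)
cos θ_2 = (134.6180−7²−5²)/(2·7·5) = 0.8660; θ_2 = -30.0061° (elbow-down)
β = atan2(8.5621,7.8300) = 47.5572°; ψ = atan2(-2.5005,11.3299) = -12.4455°
θ_1 = β − ψ = 60.0026°
θ_3 = φ − θ_1 − θ_2 = -149.9965° (wrapped to (-180°,180°])

60.003 -30.006 -149.997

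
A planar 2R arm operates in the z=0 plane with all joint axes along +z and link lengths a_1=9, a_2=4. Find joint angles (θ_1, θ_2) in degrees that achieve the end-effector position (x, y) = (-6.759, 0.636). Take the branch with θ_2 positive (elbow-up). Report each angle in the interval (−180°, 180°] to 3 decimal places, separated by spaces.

cos θ_2 = (46.0886−9²−4²)/(2·9·4) = -0.7071; θ_2 = 134.9997° (elbow-up)
β = atan2(0.6360,-6.7590) = 174.6245°; ψ = atan2(2.8284,6.1716) = 24.6220°
θ_1 = β − ψ = 150.0025°

150.002 135.000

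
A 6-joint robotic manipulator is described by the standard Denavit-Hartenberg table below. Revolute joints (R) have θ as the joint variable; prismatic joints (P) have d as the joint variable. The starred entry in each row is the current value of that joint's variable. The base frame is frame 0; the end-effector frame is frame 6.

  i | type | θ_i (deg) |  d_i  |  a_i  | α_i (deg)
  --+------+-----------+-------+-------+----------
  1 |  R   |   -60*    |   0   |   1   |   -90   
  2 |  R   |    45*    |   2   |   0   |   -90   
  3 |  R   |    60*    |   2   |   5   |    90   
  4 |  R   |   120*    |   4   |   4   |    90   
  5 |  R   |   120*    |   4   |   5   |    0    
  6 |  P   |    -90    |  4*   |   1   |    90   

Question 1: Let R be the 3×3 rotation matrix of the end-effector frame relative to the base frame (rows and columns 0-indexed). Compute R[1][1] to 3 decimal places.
-0.334

End-effector y-axis (col 1 of R) = (-0.6732,-0.3340,-0.6597)
R[1][1] = -0.3340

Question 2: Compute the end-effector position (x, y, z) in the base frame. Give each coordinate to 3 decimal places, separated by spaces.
-0.246 -5.355 -14.898

after link 1: o_1 = (0.5000, -0.8660, 0.0000)
after link 2: o_2 = (2.2321, 0.1340, 0.0000)
after link 3: o_3 = (-1.3412, -2.3373, -3.1820)
after link 4: o_4 = (1.5373, 0.1411, -7.3739)
after link 5: o_5 = (2.0943, -4.6585, -11.5755)
after link 6: o_6 = (-0.2459, -5.3552, -14.8979)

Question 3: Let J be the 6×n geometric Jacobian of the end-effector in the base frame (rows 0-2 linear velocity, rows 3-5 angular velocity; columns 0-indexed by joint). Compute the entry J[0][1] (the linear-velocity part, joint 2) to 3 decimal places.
axis z_1 = (0.8660,0.5000,0.0000); lever o_n−o_1 = (-0.7459,-4.4892,-14.8979)
cross product → J_v[:, 1] = (-7.4489,12.9019,-3.5148)
J_ω[:, 1] = z_1
entry J[0][1] = -7.4489

-7.449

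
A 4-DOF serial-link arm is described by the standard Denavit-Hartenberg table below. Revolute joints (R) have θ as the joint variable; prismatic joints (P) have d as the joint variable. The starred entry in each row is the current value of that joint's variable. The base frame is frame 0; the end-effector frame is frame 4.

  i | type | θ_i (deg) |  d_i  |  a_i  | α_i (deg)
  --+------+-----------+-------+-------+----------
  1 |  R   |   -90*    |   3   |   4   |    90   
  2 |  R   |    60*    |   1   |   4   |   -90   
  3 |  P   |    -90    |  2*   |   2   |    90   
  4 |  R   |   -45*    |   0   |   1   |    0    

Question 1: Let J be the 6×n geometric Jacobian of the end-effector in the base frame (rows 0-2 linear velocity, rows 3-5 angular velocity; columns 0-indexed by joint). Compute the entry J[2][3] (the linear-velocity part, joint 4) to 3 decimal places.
0.354

axis z_3 = (-0.0000,0.5000,-0.8660); lever o_n−o_3 = (-0.7071,-0.6124,-0.3536)
cross product → J_v[:, 3] = (-0.7071,0.6124,0.3536)
J_ω[:, 3] = z_3
entry J[2][3] = 0.3536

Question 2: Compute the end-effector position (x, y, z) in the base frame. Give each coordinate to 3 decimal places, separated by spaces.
-3.707 -4.880 7.111

after link 1: o_1 = (0.0000, -4.0000, 3.0000)
after link 2: o_2 = (-1.0000, -6.0000, 6.4641)
after link 3: o_3 = (-3.0000, -4.2679, 7.4641)
after link 4: o_4 = (-3.7071, -4.8803, 7.1105)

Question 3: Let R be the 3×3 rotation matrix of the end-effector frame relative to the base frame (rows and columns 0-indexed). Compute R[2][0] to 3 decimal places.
End-effector x-axis (col 0 of R) = (-0.7071,-0.6124,-0.3536)
R[2][0] = -0.3536

-0.354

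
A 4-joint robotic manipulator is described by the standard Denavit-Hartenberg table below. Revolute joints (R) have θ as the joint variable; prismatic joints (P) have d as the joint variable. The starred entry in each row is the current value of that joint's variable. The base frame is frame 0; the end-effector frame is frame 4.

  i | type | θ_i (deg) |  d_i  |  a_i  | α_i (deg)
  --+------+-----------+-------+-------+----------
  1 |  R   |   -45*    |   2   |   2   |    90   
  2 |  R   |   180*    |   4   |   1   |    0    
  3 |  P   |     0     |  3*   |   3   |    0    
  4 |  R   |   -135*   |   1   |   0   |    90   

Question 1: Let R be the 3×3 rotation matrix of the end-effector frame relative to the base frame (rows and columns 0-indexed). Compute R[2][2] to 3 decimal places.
-0.707

End-effector z-axis (col 2 of R) = (0.5000,-0.5000,-0.7071)
R[2][2] = -0.7071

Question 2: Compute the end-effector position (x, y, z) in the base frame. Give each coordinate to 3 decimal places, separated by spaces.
after link 1: o_1 = (1.4142, -1.4142, 2.0000)
after link 2: o_2 = (-2.1213, -3.5355, 2.0000)
after link 3: o_3 = (-6.3640, -3.5355, 2.0000)
after link 4: o_4 = (-7.0711, -4.2426, 2.0000)

-7.071 -4.243 2.000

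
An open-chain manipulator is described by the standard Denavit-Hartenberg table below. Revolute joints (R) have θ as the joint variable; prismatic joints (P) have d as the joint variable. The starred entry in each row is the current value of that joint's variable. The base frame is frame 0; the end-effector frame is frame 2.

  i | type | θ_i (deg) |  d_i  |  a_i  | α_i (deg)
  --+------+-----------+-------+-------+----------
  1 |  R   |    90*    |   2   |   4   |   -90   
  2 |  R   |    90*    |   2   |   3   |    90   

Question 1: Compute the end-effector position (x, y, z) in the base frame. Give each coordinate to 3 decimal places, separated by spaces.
after link 1: o_1 = (0.0000, 4.0000, 2.0000)
after link 2: o_2 = (-2.0000, 4.0000, -1.0000)

-2.000 4.000 -1.000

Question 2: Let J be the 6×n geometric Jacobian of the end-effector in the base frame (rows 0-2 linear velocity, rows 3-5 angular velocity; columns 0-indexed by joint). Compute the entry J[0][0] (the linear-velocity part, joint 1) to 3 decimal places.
axis z_0 = ẑ; lever o_n−o_0 = (-2.0000,4.0000,-1.0000)
cross product → J_v[:, 0] = (-4.0000,-2.0000,0.0000)
J_ω[:, 0] = z_0
entry J[0][0] = -4.0000

-4.000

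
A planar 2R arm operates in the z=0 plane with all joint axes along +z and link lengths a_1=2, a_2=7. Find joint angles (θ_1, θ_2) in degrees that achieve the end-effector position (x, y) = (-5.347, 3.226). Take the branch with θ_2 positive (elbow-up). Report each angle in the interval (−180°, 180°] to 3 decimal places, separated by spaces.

44.992 120.006

cos θ_2 = (38.9975−2²−7²)/(2·2·7) = -0.5001; θ_2 = 120.0059° (elbow-up)
β = atan2(3.2260,-5.3470) = 148.8962°; ψ = atan2(6.0618,-1.5006) = 103.9043°
θ_1 = β − ψ = 44.9919°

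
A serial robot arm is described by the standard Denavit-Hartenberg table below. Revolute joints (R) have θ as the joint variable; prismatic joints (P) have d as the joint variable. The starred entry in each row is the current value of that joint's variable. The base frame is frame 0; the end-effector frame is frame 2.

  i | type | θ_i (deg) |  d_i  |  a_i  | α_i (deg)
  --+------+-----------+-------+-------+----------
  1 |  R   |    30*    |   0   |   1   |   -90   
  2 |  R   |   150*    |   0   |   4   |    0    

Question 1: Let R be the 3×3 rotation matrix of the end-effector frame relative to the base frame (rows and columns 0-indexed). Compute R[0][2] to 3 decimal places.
End-effector z-axis (col 2 of R) = (-0.5000,0.8660,0.0000)
R[0][2] = -0.5000

-0.500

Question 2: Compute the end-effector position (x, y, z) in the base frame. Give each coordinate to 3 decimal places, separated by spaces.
after link 1: o_1 = (0.8660, 0.5000, 0.0000)
after link 2: o_2 = (-2.1340, -1.2321, -2.0000)

-2.134 -1.232 -2.000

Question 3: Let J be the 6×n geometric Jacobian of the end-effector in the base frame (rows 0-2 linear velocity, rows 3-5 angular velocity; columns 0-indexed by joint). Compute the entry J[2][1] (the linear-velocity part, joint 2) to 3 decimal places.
3.464

axis z_1 = (-0.5000,0.8660,0.0000); lever o_n−o_1 = (-3.0000,-1.7321,-2.0000)
cross product → J_v[:, 1] = (-1.7321,-1.0000,3.4641)
J_ω[:, 1] = z_1
entry J[2][1] = 3.4641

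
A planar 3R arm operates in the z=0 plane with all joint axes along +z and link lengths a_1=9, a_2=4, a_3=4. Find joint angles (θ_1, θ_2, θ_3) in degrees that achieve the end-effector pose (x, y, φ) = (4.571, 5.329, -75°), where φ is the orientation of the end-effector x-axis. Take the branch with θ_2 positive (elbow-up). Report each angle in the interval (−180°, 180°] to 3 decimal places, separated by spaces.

wrist centre = target − a_3·(cos φ, sin φ) = (3.5357, 9.1927)
cos θ_2 = (97.0071−9²−4²)/(2·9·4) = 0.0001; θ_2 = 89.9943° (elbow-up)
β = atan2(9.1927,3.5357) = 68.9621°; ψ = atan2(4.0000,9.0004) = 23.9616°
θ_1 = β − ψ = 45.0006°
θ_3 = φ − θ_1 − θ_2 = 150.0051° (wrapped to (-180°,180°])

45.001 89.994 150.005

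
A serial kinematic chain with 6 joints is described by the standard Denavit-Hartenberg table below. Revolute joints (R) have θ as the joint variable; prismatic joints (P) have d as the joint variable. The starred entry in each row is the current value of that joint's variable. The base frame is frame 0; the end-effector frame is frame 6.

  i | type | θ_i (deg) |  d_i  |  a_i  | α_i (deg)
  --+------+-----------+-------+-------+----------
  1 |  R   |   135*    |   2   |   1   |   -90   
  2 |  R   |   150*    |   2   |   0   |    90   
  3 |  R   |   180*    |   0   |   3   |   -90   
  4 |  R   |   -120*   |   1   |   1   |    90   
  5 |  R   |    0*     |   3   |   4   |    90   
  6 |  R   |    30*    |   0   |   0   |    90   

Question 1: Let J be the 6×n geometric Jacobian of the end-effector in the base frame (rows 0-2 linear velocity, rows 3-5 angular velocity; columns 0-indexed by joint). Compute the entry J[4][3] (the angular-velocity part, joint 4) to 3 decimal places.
0.707

axis z_3 = (0.7071,0.7071,-0.0000); lever o_n−o_3 = (2.8284,-1.4142,-5.0000)
cross product → J_v[:, 3] = (-3.5355,3.5355,-3.0000)
J_ω[:, 3] = z_3
entry J[4][3] = 0.7071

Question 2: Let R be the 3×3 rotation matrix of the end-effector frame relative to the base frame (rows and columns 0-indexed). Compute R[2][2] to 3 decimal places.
End-effector z-axis (col 2 of R) = (-0.6124,0.6124,-0.5000)
R[2][2] = -0.5000

-0.500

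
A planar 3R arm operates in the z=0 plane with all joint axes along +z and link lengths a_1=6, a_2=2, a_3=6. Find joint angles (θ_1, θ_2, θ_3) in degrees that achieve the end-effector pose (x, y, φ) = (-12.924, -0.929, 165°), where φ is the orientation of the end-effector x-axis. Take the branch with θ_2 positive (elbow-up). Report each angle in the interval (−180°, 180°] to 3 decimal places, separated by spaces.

-171.599 44.986 -68.387

wrist centre = target − a_3·(cos φ, sin φ) = (-7.1284, -2.4819)
cos θ_2 = (56.9746−6²−2²)/(2·6·2) = 0.7073; θ_2 = 44.9863° (elbow-up)
β = atan2(-2.4819,-7.1284) = -160.8034°; ψ = atan2(1.4139,7.4146) = 10.7961°
θ_1 = β − ψ = -171.5995°
θ_3 = φ − θ_1 − θ_2 = -68.3868° (wrapped to (-180°,180°])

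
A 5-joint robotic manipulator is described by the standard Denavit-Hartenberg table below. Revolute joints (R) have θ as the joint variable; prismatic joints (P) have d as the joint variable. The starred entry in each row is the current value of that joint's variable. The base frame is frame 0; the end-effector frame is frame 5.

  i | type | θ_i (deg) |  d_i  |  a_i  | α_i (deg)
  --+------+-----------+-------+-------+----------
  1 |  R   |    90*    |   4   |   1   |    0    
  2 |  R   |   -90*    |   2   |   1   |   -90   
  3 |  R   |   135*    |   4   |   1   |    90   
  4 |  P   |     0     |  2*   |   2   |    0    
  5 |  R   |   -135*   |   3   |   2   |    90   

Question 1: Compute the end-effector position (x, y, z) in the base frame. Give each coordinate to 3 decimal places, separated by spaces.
3.414 3.586 1.343

after link 1: o_1 = (0.0000, 1.0000, 4.0000)
after link 2: o_2 = (1.0000, 1.0000, 6.0000)
after link 3: o_3 = (0.2929, 5.0000, 5.2929)
after link 4: o_4 = (0.2929, 5.0000, 2.4645)
after link 5: o_5 = (3.4142, 3.5858, 1.3431)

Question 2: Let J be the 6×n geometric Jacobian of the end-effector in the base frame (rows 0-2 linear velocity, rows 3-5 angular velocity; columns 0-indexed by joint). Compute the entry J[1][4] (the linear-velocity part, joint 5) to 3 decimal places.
axis z_4 = (0.7071,0.0000,-0.7071); lever o_n−o_4 = (3.1213,-1.4142,-1.1213)
cross product → J_v[:, 4] = (-1.0000,-1.4142,-1.0000)
J_ω[:, 4] = z_4
entry J[1][4] = -1.4142

-1.414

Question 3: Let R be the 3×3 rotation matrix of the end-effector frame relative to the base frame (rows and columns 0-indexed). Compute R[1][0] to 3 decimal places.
-0.707

End-effector x-axis (col 0 of R) = (0.5000,-0.7071,0.5000)
R[1][0] = -0.7071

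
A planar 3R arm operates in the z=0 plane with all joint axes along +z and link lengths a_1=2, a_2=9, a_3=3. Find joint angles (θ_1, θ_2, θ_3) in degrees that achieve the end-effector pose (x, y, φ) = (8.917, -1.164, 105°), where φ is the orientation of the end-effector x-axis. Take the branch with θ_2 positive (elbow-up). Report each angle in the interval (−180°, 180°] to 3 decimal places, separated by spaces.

wrist centre = target − a_3·(cos φ, sin φ) = (9.6935, -4.0618)
cos θ_2 = (110.4611−2²−9²)/(2·2·9) = 0.7073; θ_2 = 44.9881° (elbow-up)
β = atan2(-4.0618,9.6935) = -22.7348°; ψ = atan2(6.3626,8.3653) = 37.2566°
θ_1 = β − ψ = -59.9914°
θ_3 = φ − θ_1 − θ_2 = 120.0033° (wrapped to (-180°,180°])

-59.991 44.988 120.003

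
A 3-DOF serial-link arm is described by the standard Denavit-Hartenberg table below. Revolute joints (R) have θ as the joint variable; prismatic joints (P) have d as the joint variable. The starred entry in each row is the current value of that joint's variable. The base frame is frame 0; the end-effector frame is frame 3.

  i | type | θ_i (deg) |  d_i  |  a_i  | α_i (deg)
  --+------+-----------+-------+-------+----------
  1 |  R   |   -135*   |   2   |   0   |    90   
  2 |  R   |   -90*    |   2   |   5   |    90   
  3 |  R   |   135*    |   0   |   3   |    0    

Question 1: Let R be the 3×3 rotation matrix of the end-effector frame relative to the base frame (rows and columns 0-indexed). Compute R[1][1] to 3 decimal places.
End-effector y-axis (col 1 of R) = (0.5000,-0.5000,0.7071)
R[1][1] = -0.5000

-0.500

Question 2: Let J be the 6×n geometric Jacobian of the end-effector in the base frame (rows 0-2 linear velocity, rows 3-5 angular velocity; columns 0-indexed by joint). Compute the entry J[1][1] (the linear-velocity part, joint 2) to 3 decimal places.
-2.036

axis z_1 = (-0.7071,0.7071,0.0000); lever o_n−o_1 = (-2.9142,2.9142,-2.8787)
cross product → J_v[:, 1] = (-2.0355,-2.0355,0.0000)
J_ω[:, 1] = z_1
entry J[1][1] = -2.0355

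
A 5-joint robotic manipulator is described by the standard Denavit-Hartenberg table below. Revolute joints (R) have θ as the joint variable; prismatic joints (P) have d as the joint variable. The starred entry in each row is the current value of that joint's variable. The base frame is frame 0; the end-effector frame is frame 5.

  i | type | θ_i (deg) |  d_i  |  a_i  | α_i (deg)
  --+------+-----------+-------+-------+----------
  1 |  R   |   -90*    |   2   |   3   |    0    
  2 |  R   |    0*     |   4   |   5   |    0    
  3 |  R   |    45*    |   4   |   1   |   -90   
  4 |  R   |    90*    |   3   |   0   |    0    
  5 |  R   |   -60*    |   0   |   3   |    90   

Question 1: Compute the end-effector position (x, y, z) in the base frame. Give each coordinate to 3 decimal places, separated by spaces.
after link 1: o_1 = (0.0000, -3.0000, 2.0000)
after link 2: o_2 = (0.0000, -8.0000, 6.0000)
after link 3: o_3 = (0.7071, -8.7071, 10.0000)
after link 4: o_4 = (2.8284, -6.5858, 10.0000)
after link 5: o_5 = (4.6655, -8.4229, 8.5000)

4.666 -8.423 8.500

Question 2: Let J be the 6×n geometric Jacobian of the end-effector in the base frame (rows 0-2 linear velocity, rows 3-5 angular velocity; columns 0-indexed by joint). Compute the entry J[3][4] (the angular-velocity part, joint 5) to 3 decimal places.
axis z_4 = (0.7071,0.7071,0.0000); lever o_n−o_4 = (1.8371,-1.8371,-1.5000)
cross product → J_v[:, 4] = (-1.0607,1.0607,-2.5981)
J_ω[:, 4] = z_4
entry J[3][4] = 0.7071

0.707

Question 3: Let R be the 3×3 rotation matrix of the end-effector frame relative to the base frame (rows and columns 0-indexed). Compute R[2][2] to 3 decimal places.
End-effector z-axis (col 2 of R) = (0.3536,-0.3536,0.8660)
R[2][2] = 0.8660

0.866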